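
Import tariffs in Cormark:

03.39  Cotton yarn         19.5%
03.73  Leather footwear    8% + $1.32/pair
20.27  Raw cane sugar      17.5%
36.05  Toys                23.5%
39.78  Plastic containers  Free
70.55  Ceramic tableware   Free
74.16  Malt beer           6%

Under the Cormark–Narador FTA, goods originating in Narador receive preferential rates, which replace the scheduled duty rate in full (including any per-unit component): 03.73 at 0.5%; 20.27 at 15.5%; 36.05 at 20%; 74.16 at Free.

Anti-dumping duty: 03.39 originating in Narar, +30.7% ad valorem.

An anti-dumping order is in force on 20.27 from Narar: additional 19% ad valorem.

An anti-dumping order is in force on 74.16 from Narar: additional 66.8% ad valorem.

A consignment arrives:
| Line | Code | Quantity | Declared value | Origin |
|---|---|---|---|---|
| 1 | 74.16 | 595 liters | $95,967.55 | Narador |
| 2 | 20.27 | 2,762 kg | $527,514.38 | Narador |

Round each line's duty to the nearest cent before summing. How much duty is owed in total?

Line 1 (74.16, Narador, 595 liters, $95,967.55):
Base rate for 74.16 is 6%.
Origin Narador qualifies under the Cormark–Narador agreement and 74.16 is covered: preferential rate Free applies instead.
The additional-duty order on 74.16 targets Narar, not Narador; it does not apply.
Duty = $95,967.55 × 0% = $0.00.
Line 2 (20.27, Narador, 2,762 kg, $527,514.38):
Base rate for 20.27 is 17.5%.
Origin Narador qualifies under the Cormark–Narador agreement and 20.27 is covered: preferential rate 15.5% applies instead.
The additional-duty order on 20.27 targets Narar, not Narador; it does not apply.
Duty = $527,514.38 × 15.5% = $81,764.73.
Total = $0.00 + $81,764.73 = $81,764.73.

$81,764.73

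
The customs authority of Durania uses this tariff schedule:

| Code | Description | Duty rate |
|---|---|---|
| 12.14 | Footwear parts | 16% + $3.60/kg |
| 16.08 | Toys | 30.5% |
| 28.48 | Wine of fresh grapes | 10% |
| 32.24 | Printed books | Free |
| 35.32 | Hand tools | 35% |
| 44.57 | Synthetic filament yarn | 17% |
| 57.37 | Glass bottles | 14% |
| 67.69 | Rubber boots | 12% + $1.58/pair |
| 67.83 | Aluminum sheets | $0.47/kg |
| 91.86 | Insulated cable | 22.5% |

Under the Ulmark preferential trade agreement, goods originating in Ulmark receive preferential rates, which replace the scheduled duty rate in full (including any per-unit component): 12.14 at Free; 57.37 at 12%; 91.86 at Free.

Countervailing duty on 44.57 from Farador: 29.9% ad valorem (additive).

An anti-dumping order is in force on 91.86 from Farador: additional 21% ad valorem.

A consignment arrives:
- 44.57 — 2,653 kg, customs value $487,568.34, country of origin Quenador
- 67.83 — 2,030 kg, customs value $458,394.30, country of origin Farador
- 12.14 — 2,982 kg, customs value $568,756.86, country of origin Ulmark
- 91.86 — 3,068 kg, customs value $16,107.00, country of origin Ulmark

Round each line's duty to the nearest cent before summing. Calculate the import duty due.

Line 1 (44.57, Quenador, 2,653 kg, $487,568.34):
Base rate for 44.57 is 17%.
The additional-duty order on 44.57 targets Farador, not Quenador; it does not apply.
Duty = $487,568.34 × 17% = $82,886.62.
Line 2 (67.83, Farador, 2,030 kg, $458,394.30):
Base rate for 67.83 is $0.47/kg.
Duty = 2,030 × $0.47 = $954.10.
Line 3 (12.14, Ulmark, 2,982 kg, $568,756.86):
Base rate for 12.14 is 16% + $3.60/kg.
Origin Ulmark qualifies under the Durania–Ulmark agreement and 12.14 is covered: preferential rate Free applies instead.
Duty = $568,756.86 × 0% = $0.00.
Line 4 (91.86, Ulmark, 3,068 kg, $16,107.00):
Base rate for 91.86 is 22.5%.
Origin Ulmark qualifies under the Durania–Ulmark agreement and 91.86 is covered: preferential rate Free applies instead.
The additional-duty order on 91.86 targets Farador, not Ulmark; it does not apply.
Duty = $16,107.00 × 0% = $0.00.
Total = $82,886.62 + $954.10 + $0.00 + $0.00 = $83,840.72.

$83,840.72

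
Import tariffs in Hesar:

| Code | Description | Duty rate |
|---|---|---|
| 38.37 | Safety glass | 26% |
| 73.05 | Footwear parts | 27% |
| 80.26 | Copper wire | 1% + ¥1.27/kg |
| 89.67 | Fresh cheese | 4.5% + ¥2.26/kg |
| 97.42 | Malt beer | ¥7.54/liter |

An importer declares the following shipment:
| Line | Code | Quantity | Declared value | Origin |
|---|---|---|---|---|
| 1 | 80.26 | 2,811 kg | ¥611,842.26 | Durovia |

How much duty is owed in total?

Line 1 (80.26, Durovia, 2,811 kg, ¥611,842.26):
Base rate for 80.26 is 1% + ¥1.27/kg.
Duty = ¥611,842.26 × 1% + 2,811 × ¥1.27 = ¥9,688.39.

¥9,688.39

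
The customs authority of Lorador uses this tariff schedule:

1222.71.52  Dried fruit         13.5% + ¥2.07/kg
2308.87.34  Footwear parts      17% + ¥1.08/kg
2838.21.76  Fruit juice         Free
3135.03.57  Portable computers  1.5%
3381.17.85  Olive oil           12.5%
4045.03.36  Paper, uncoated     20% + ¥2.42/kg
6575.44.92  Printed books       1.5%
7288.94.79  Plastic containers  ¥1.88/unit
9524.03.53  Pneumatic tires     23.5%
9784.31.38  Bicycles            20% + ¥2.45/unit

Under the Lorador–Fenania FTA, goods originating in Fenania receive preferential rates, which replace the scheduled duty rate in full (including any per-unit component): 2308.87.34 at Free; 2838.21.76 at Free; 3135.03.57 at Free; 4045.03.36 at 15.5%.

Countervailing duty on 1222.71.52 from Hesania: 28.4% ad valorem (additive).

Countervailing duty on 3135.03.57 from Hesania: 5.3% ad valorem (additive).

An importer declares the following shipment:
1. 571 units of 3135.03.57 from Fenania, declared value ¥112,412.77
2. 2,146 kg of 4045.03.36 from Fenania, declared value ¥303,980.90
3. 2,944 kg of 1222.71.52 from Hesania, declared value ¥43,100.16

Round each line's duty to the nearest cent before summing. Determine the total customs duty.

Line 1 (3135.03.57, Fenania, 571 units, ¥112,412.77):
Base rate for 3135.03.57 is 1.5%.
Origin Fenania qualifies under the Lorador–Fenania agreement and 3135.03.57 is covered: preferential rate Free applies instead.
The additional-duty order on 3135.03.57 targets Hesania, not Fenania; it does not apply.
Duty = ¥112,412.77 × 0% = ¥0.00.
Line 2 (4045.03.36, Fenania, 2,146 kg, ¥303,980.90):
Base rate for 4045.03.36 is 20% + ¥2.42/kg.
Origin Fenania qualifies under the Lorador–Fenania agreement and 4045.03.36 is covered: preferential rate 15.5% applies instead.
Duty = ¥303,980.90 × 15.5% = ¥47,117.04.
Line 3 (1222.71.52, Hesania, 2,944 kg, ¥43,100.16):
Base rate for 1222.71.52 is 13.5% + ¥2.07/kg.
Additional duty on 1222.71.52 from Hesania: +28.4%. Applied ad valorem rate: 13.5% + 28.4% = 41.9%.
Duty = ¥43,100.16 × 41.9% + 2,944 × ¥2.07 = ¥24,153.05.
Total = ¥0.00 + ¥47,117.04 + ¥24,153.05 = ¥71,270.09.

¥71,270.09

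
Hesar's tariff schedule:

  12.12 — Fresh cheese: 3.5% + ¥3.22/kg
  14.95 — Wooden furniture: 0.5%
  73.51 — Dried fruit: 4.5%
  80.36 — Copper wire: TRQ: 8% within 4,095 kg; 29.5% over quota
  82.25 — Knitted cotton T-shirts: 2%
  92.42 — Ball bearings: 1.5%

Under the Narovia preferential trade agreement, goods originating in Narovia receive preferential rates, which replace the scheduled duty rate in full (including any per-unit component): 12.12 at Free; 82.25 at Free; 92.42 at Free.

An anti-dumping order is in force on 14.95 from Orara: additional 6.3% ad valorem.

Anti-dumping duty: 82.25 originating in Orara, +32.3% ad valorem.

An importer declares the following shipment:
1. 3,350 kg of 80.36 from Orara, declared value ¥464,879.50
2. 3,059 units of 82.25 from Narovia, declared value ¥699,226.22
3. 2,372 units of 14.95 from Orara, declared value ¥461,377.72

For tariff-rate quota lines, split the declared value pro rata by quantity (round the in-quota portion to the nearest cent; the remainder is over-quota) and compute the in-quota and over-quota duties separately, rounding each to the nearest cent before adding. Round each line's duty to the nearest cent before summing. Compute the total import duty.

Line 1 (80.36, Orara, 3,350 kg, ¥464,879.50):
Code 80.36 is under a tariff-rate quota (threshold 4,095 kg). Quantity 3,350 kg is within the quota, so the in-quota rate 8% applies to the full value.
Duty = ¥464,879.50 × 8% = ¥37,190.36.
Line 2 (82.25, Narovia, 3,059 units, ¥699,226.22):
Base rate for 82.25 is 2%.
Origin Narovia qualifies under the Hesar–Narovia agreement and 82.25 is covered: preferential rate Free applies instead.
The additional-duty order on 82.25 targets Orara, not Narovia; it does not apply.
Duty = ¥699,226.22 × 0% = ¥0.00.
Line 3 (14.95, Orara, 2,372 units, ¥461,377.72):
Base rate for 14.95 is 0.5%.
Additional duty on 14.95 from Orara: +6.3%. Applied ad valorem rate: 0.5% + 6.3% = 6.8%.
Duty = ¥461,377.72 × 6.8% = ¥31,373.68.
Total = ¥37,190.36 + ¥0.00 + ¥31,373.68 = ¥68,564.04.

¥68,564.04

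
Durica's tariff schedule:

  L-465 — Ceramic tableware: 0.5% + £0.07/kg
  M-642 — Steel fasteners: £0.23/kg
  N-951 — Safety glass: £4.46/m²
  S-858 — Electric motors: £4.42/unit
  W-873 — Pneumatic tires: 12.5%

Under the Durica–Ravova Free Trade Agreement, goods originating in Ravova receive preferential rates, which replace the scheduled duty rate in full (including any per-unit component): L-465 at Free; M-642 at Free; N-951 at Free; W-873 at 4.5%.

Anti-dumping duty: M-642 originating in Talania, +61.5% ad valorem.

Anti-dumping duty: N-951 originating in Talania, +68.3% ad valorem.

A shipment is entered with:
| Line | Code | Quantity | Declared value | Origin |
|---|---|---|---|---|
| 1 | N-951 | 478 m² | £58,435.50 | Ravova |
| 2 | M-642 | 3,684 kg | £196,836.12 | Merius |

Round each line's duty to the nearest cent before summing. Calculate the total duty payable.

Line 1 (N-951, Ravova, 478 m², £58,435.50):
Base rate for N-951 is £4.46/m².
Origin Ravova qualifies under the Durica–Ravova agreement and N-951 is covered: preferential rate Free applies instead.
The additional-duty order on N-951 targets Talania, not Ravova; it does not apply.
Duty = £58,435.50 × 0% = £0.00.
Line 2 (M-642, Merius, 3,684 kg, £196,836.12):
Base rate for M-642 is £0.23/kg.
M-642 has an FTA preferential rate, but origin Merius is not Ravova; base rate stands.
The additional-duty order on M-642 targets Talania, not Merius; it does not apply.
Duty = 3,684 × £0.23 = £847.32.
Total = £0.00 + £847.32 = £847.32.

£847.32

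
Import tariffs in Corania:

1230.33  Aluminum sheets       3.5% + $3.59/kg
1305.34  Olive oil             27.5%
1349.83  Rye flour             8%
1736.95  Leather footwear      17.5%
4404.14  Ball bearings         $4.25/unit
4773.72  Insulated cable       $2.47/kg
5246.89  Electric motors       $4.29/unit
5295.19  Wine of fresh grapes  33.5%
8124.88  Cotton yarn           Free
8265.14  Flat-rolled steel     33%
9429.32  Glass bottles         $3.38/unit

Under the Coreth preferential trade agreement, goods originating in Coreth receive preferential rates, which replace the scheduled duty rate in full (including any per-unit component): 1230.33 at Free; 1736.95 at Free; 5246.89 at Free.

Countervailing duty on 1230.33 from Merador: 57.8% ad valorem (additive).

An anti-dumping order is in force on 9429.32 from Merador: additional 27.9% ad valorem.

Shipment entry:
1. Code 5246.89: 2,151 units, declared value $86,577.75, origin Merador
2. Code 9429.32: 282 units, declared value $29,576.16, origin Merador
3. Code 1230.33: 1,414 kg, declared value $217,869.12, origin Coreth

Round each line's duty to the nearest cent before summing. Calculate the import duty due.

Line 1 (5246.89, Merador, 2,151 units, $86,577.75):
Base rate for 5246.89 is $4.29/unit.
5246.89 has an FTA preferential rate, but origin Merador is not Coreth; base rate stands.
Duty = 2,151 × $4.29 = $9,227.79.
Line 2 (9429.32, Merador, 282 units, $29,576.16):
Base rate for 9429.32 is $3.38/unit.
Additional duty on 9429.32 from Merador: +27.9% ad valorem. Applied ad valorem rate = 27.9%.
Duty = $29,576.16 × 27.9% + 282 × $3.38 = $9,204.91.
Line 3 (1230.33, Coreth, 1,414 kg, $217,869.12):
Base rate for 1230.33 is 3.5% + $3.59/kg.
Origin Coreth qualifies under the Corania–Coreth agreement and 1230.33 is covered: preferential rate Free applies instead.
The additional-duty order on 1230.33 targets Merador, not Coreth; it does not apply.
Duty = $217,869.12 × 0% = $0.00.
Total = $9,227.79 + $9,204.91 + $0.00 = $18,432.70.

$18,432.70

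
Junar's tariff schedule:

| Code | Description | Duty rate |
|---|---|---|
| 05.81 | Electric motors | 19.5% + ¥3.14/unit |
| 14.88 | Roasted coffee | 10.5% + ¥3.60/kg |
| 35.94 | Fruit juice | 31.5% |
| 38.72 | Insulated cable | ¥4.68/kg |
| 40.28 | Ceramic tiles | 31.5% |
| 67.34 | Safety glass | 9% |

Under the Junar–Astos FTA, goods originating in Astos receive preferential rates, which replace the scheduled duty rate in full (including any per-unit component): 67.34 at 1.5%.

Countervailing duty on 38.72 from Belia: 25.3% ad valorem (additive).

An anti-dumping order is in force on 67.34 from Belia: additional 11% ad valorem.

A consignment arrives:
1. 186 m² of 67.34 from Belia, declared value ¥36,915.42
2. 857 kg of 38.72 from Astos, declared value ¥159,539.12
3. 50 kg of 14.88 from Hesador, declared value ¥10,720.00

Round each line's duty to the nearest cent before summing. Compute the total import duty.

Line 1 (67.34, Belia, 186 m², ¥36,915.42):
Base rate for 67.34 is 9%.
67.34 has an FTA preferential rate, but origin Belia is not Astos; base rate stands.
Additional duty on 67.34 from Belia: +11%. Applied ad valorem rate: 9% + 11% = 20%.
Duty = ¥36,915.42 × 20% = ¥7,383.08.
Line 2 (38.72, Astos, 857 kg, ¥159,539.12):
Base rate for 38.72 is ¥4.68/kg.
Origin Astos is the FTA partner but 38.72 is not on the preference list; base rate stands.
The additional-duty order on 38.72 targets Belia, not Astos; it does not apply.
Duty = 857 × ¥4.68 = ¥4,010.76.
Line 3 (14.88, Hesador, 50 kg, ¥10,720.00):
Base rate for 14.88 is 10.5% + ¥3.60/kg.
Duty = ¥10,720.00 × 10.5% + 50 × ¥3.60 = ¥1,305.60.
Total = ¥7,383.08 + ¥4,010.76 + ¥1,305.60 = ¥12,699.44.

¥12,699.44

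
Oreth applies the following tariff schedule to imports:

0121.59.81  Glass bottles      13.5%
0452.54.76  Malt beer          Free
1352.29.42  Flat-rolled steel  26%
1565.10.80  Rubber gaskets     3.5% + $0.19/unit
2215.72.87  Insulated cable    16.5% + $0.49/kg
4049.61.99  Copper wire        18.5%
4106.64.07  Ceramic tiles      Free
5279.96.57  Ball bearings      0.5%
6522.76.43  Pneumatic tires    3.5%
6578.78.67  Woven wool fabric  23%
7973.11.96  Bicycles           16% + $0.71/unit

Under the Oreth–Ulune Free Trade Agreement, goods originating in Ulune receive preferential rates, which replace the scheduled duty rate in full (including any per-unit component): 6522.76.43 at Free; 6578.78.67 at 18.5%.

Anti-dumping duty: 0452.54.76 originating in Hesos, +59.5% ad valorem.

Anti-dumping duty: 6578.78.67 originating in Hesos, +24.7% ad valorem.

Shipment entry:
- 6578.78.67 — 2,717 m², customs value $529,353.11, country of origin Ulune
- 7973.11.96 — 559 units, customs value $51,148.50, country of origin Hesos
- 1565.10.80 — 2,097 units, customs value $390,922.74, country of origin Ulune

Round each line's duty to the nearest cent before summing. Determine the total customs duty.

$120,591.71

Line 1 (6578.78.67, Ulune, 2,717 m², $529,353.11):
Base rate for 6578.78.67 is 23%.
Origin Ulune qualifies under the Oreth–Ulune agreement and 6578.78.67 is covered: preferential rate 18.5% applies instead.
The additional-duty order on 6578.78.67 targets Hesos, not Ulune; it does not apply.
Duty = $529,353.11 × 18.5% = $97,930.33.
Line 2 (7973.11.96, Hesos, 559 units, $51,148.50):
Base rate for 7973.11.96 is 16% + $0.71/unit.
Duty = $51,148.50 × 16% + 559 × $0.71 = $8,580.65.
Line 3 (1565.10.80, Ulune, 2,097 units, $390,922.74):
Base rate for 1565.10.80 is 3.5% + $0.19/unit.
Origin Ulune is the FTA partner but 1565.10.80 is not on the preference list; base rate stands.
Duty = $390,922.74 × 3.5% + 2,097 × $0.19 = $14,080.73.
Total = $97,930.33 + $8,580.65 + $14,080.73 = $120,591.71.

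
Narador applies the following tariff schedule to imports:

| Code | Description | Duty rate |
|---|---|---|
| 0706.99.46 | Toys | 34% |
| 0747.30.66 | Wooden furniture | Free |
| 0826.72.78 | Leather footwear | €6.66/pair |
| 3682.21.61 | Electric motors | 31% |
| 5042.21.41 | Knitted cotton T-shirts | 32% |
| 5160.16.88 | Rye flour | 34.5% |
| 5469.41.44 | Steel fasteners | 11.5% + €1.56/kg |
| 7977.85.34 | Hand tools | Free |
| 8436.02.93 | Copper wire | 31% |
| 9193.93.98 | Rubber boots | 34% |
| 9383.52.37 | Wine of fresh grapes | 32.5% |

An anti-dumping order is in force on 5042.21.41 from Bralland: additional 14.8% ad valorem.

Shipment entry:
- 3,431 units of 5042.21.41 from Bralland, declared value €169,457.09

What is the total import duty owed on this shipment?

€79,305.92

Line 1 (5042.21.41, Bralland, 3,431 units, €169,457.09):
Base rate for 5042.21.41 is 32%.
Additional duty on 5042.21.41 from Bralland: +14.8%. Applied ad valorem rate: 32% + 14.8% = 46.8%.
Duty = €169,457.09 × 46.8% = €79,305.92.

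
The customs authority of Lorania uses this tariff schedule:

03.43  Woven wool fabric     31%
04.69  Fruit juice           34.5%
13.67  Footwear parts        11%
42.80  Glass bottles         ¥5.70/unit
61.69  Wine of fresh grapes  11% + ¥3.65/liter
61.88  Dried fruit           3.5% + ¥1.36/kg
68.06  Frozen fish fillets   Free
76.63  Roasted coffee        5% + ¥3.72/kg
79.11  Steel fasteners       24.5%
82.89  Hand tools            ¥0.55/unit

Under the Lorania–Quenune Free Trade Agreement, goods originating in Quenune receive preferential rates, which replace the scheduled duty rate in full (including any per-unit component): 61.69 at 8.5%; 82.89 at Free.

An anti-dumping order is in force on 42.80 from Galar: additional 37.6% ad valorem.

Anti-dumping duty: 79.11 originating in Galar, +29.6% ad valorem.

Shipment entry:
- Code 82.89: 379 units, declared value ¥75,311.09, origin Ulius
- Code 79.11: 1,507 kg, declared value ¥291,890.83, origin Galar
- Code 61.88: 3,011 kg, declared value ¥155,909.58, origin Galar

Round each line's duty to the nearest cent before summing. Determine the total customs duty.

Line 1 (82.89, Ulius, 379 units, ¥75,311.09):
Base rate for 82.89 is ¥0.55/unit.
82.89 has an FTA preferential rate, but origin Ulius is not Quenune; base rate stands.
Duty = 379 × ¥0.55 = ¥208.45.
Line 2 (79.11, Galar, 1,507 kg, ¥291,890.83):
Base rate for 79.11 is 24.5%.
Additional duty on 79.11 from Galar: +29.6%. Applied ad valorem rate: 24.5% + 29.6% = 54.1%.
Duty = ¥291,890.83 × 54.1% = ¥157,912.94.
Line 3 (61.88, Galar, 3,011 kg, ¥155,909.58):
Base rate for 61.88 is 3.5% + ¥1.36/kg.
Duty = ¥155,909.58 × 3.5% + 3,011 × ¥1.36 = ¥9,551.80.
Total = ¥208.45 + ¥157,912.94 + ¥9,551.80 = ¥167,673.19.

¥167,673.19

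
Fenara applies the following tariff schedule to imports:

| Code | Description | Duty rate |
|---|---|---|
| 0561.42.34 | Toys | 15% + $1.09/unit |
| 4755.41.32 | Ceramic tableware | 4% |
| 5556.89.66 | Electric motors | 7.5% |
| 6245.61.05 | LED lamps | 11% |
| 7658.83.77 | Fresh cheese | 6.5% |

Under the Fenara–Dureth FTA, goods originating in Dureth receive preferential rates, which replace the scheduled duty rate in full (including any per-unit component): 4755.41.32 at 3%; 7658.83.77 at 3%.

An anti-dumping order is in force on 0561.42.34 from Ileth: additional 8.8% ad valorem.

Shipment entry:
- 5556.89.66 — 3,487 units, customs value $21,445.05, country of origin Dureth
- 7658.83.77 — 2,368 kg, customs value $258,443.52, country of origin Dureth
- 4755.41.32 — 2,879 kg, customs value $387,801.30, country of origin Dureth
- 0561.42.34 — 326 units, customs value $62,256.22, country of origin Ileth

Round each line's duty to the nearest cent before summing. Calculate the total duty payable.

Line 1 (5556.89.66, Dureth, 3,487 units, $21,445.05):
Base rate for 5556.89.66 is 7.5%.
Origin Dureth is the FTA partner but 5556.89.66 is not on the preference list; base rate stands.
Duty = $21,445.05 × 7.5% = $1,608.38.
Line 2 (7658.83.77, Dureth, 2,368 kg, $258,443.52):
Base rate for 7658.83.77 is 6.5%.
Origin Dureth qualifies under the Fenara–Dureth agreement and 7658.83.77 is covered: preferential rate 3% applies instead.
Duty = $258,443.52 × 3% = $7,753.31.
Line 3 (4755.41.32, Dureth, 2,879 kg, $387,801.30):
Base rate for 4755.41.32 is 4%.
Origin Dureth qualifies under the Fenara–Dureth agreement and 4755.41.32 is covered: preferential rate 3% applies instead.
Duty = $387,801.30 × 3% = $11,634.04.
Line 4 (0561.42.34, Ileth, 326 units, $62,256.22):
Base rate for 0561.42.34 is 15% + $1.09/unit.
Additional duty on 0561.42.34 from Ileth: +8.8%. Applied ad valorem rate: 15% + 8.8% = 23.8%.
Duty = $62,256.22 × 23.8% + 326 × $1.09 = $15,172.32.
Total = $1,608.38 + $7,753.31 + $11,634.04 + $15,172.32 = $36,168.05.

$36,168.05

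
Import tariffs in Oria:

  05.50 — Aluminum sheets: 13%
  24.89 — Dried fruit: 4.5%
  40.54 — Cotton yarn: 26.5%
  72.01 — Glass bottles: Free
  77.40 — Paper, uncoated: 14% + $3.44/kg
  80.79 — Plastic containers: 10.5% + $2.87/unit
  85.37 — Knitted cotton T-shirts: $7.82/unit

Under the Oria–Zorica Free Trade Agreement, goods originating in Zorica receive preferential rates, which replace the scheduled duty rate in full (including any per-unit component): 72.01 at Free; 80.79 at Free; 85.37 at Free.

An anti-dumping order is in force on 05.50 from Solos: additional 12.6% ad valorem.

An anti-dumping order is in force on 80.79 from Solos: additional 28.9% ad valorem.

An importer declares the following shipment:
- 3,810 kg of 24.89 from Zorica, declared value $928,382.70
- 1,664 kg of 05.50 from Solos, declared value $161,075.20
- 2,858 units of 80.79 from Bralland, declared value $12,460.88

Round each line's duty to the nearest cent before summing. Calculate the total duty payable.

$92,523.32

Line 1 (24.89, Zorica, 3,810 kg, $928,382.70):
Base rate for 24.89 is 4.5%.
Origin Zorica is the FTA partner but 24.89 is not on the preference list; base rate stands.
Duty = $928,382.70 × 4.5% = $41,777.22.
Line 2 (05.50, Solos, 1,664 kg, $161,075.20):
Base rate for 05.50 is 13%.
Additional duty on 05.50 from Solos: +12.6%. Applied ad valorem rate: 13% + 12.6% = 25.6%.
Duty = $161,075.20 × 25.6% = $41,235.25.
Line 3 (80.79, Bralland, 2,858 units, $12,460.88):
Base rate for 80.79 is 10.5% + $2.87/unit.
80.79 has an FTA preferential rate, but origin Bralland is not Zorica; base rate stands.
The additional-duty order on 80.79 targets Solos, not Bralland; it does not apply.
Duty = $12,460.88 × 10.5% + 2,858 × $2.87 = $9,510.85.
Total = $41,777.22 + $41,235.25 + $9,510.85 = $92,523.32.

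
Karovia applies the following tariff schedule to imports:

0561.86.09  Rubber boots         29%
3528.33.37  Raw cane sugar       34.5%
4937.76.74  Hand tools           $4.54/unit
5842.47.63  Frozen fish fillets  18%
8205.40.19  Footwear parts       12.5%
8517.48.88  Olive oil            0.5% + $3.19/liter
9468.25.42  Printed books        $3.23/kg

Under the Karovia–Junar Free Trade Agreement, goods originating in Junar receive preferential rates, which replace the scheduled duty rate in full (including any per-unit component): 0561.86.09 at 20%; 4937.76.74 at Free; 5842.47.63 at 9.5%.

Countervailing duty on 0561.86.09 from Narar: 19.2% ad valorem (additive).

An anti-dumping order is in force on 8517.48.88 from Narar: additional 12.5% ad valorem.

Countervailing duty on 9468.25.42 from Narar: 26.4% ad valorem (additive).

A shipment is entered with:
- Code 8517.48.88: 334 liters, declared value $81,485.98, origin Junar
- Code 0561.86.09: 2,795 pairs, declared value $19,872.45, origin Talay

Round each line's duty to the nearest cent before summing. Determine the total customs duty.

Line 1 (8517.48.88, Junar, 334 liters, $81,485.98):
Base rate for 8517.48.88 is 0.5% + $3.19/liter.
Origin Junar is the FTA partner but 8517.48.88 is not on the preference list; base rate stands.
The additional-duty order on 8517.48.88 targets Narar, not Junar; it does not apply.
Duty = $81,485.98 × 0.5% + 334 × $3.19 = $1,472.89.
Line 2 (0561.86.09, Talay, 2,795 pairs, $19,872.45):
Base rate for 0561.86.09 is 29%.
0561.86.09 has an FTA preferential rate, but origin Talay is not Junar; base rate stands.
The additional-duty order on 0561.86.09 targets Narar, not Talay; it does not apply.
Duty = $19,872.45 × 29% = $5,763.01.
Total = $1,472.89 + $5,763.01 = $7,235.90.

$7,235.90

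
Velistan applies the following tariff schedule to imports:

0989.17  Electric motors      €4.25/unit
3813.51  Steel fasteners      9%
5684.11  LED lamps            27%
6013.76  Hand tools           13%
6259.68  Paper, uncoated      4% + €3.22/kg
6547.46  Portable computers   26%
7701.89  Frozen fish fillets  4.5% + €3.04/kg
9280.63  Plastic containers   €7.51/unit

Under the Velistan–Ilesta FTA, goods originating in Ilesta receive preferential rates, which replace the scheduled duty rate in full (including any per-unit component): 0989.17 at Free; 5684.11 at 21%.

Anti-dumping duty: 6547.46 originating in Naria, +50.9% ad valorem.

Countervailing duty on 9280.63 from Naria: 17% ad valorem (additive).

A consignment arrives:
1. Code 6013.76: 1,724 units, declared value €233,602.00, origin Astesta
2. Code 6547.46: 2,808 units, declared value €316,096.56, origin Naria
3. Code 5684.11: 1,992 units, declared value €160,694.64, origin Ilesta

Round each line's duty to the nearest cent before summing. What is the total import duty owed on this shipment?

Line 1 (6013.76, Astesta, 1,724 units, €233,602.00):
Base rate for 6013.76 is 13%.
Duty = €233,602.00 × 13% = €30,368.26.
Line 2 (6547.46, Naria, 2,808 units, €316,096.56):
Base rate for 6547.46 is 26%.
Additional duty on 6547.46 from Naria: +50.9%. Applied ad valorem rate: 26% + 50.9% = 76.9%.
Duty = €316,096.56 × 76.9% = €243,078.25.
Line 3 (5684.11, Ilesta, 1,992 units, €160,694.64):
Base rate for 5684.11 is 27%.
Origin Ilesta qualifies under the Velistan–Ilesta agreement and 5684.11 is covered: preferential rate 21% applies instead.
Duty = €160,694.64 × 21% = €33,745.87.
Total = €30,368.26 + €243,078.25 + €33,745.87 = €307,192.38.

€307,192.38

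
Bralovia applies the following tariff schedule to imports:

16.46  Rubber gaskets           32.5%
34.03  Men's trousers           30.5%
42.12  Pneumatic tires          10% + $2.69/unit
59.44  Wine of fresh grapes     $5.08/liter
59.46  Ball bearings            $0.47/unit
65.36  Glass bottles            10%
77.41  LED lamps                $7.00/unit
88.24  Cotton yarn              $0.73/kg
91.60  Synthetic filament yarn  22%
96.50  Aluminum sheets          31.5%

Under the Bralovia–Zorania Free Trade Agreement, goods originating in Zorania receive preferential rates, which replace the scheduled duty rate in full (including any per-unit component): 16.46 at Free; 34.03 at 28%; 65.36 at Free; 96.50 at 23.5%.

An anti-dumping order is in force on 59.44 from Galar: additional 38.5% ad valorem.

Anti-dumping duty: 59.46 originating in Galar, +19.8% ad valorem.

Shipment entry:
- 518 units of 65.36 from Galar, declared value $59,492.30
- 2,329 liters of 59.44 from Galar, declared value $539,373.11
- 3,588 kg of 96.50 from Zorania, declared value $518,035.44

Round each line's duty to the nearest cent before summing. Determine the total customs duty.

$347,177.53

Line 1 (65.36, Galar, 518 units, $59,492.30):
Base rate for 65.36 is 10%.
65.36 has an FTA preferential rate, but origin Galar is not Zorania; base rate stands.
Duty = $59,492.30 × 10% = $5,949.23.
Line 2 (59.44, Galar, 2,329 liters, $539,373.11):
Base rate for 59.44 is $5.08/liter.
Additional duty on 59.44 from Galar: +38.5% ad valorem. Applied ad valorem rate = 38.5%.
Duty = $539,373.11 × 38.5% + 2,329 × $5.08 = $219,489.97.
Line 3 (96.50, Zorania, 3,588 kg, $518,035.44):
Base rate for 96.50 is 31.5%.
Origin Zorania qualifies under the Bralovia–Zorania agreement and 96.50 is covered: preferential rate 23.5% applies instead.
Duty = $518,035.44 × 23.5% = $121,738.33.
Total = $5,949.23 + $219,489.97 + $121,738.33 = $347,177.53.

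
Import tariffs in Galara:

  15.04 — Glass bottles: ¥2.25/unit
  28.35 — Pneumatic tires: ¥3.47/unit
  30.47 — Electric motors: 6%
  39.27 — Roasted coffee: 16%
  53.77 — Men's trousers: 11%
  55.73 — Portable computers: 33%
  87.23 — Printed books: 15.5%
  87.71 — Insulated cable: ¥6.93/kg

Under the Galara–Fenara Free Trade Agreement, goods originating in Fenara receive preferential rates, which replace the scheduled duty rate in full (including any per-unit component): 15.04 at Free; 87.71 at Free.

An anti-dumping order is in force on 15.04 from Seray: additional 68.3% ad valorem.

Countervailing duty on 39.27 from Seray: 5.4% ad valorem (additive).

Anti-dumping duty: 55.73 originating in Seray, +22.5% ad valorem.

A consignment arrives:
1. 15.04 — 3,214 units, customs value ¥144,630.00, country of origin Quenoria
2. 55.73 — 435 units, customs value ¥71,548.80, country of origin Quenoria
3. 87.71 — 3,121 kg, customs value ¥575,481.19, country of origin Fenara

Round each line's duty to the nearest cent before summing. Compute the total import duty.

Line 1 (15.04, Quenoria, 3,214 units, ¥144,630.00):
Base rate for 15.04 is ¥2.25/unit.
15.04 has an FTA preferential rate, but origin Quenoria is not Fenara; base rate stands.
The additional-duty order on 15.04 targets Seray, not Quenoria; it does not apply.
Duty = 3,214 × ¥2.25 = ¥7,231.50.
Line 2 (55.73, Quenoria, 435 units, ¥71,548.80):
Base rate for 55.73 is 33%.
The additional-duty order on 55.73 targets Seray, not Quenoria; it does not apply.
Duty = ¥71,548.80 × 33% = ¥23,611.10.
Line 3 (87.71, Fenara, 3,121 kg, ¥575,481.19):
Base rate for 87.71 is ¥6.93/kg.
Origin Fenara qualifies under the Galara–Fenara agreement and 87.71 is covered: preferential rate Free applies instead.
Duty = ¥575,481.19 × 0% = ¥0.00.
Total = ¥7,231.50 + ¥23,611.10 + ¥0.00 = ¥30,842.60.

¥30,842.60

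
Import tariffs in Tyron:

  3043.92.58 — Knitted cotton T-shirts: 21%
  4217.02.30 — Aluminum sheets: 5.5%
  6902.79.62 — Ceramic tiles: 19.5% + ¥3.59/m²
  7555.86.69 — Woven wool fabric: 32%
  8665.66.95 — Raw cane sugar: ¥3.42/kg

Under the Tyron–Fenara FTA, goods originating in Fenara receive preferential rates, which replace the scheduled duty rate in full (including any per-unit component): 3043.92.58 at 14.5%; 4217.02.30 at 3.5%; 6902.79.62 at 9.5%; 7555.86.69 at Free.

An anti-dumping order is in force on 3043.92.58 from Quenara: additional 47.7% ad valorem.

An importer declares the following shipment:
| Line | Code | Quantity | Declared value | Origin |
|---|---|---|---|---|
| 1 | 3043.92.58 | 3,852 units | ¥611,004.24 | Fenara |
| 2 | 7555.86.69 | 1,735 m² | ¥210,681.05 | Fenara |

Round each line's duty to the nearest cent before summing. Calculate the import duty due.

¥88,595.61

Line 1 (3043.92.58, Fenara, 3,852 units, ¥611,004.24):
Base rate for 3043.92.58 is 21%.
Origin Fenara qualifies under the Tyron–Fenara agreement and 3043.92.58 is covered: preferential rate 14.5% applies instead.
The additional-duty order on 3043.92.58 targets Quenara, not Fenara; it does not apply.
Duty = ¥611,004.24 × 14.5% = ¥88,595.61.
Line 2 (7555.86.69, Fenara, 1,735 m², ¥210,681.05):
Base rate for 7555.86.69 is 32%.
Origin Fenara qualifies under the Tyron–Fenara agreement and 7555.86.69 is covered: preferential rate Free applies instead.
Duty = ¥210,681.05 × 0% = ¥0.00.
Total = ¥88,595.61 + ¥0.00 = ¥88,595.61.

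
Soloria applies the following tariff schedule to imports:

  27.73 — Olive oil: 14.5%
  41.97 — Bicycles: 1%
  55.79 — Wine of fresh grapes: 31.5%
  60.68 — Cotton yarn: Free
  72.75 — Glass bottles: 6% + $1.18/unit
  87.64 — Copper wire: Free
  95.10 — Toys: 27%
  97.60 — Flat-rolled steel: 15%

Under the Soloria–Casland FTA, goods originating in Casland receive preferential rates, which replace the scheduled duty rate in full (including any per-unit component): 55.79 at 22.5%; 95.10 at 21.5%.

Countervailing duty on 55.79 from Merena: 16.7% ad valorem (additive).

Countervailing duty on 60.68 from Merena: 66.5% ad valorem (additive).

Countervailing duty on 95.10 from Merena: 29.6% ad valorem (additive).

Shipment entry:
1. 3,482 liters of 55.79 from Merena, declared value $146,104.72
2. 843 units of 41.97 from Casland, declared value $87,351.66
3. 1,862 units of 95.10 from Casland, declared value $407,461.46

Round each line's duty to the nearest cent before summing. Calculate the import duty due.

Line 1 (55.79, Merena, 3,482 liters, $146,104.72):
Base rate for 55.79 is 31.5%.
55.79 has an FTA preferential rate, but origin Merena is not Casland; base rate stands.
Additional duty on 55.79 from Merena: +16.7%. Applied ad valorem rate: 31.5% + 16.7% = 48.2%.
Duty = $146,104.72 × 48.2% = $70,422.48.
Line 2 (41.97, Casland, 843 units, $87,351.66):
Base rate for 41.97 is 1%.
Origin Casland is the FTA partner but 41.97 is not on the preference list; base rate stands.
Duty = $87,351.66 × 1% = $873.52.
Line 3 (95.10, Casland, 1,862 units, $407,461.46):
Base rate for 95.10 is 27%.
Origin Casland qualifies under the Soloria–Casland agreement and 95.10 is covered: preferential rate 21.5% applies instead.
The additional-duty order on 95.10 targets Merena, not Casland; it does not apply.
Duty = $407,461.46 × 21.5% = $87,604.21.
Total = $70,422.48 + $873.52 + $87,604.21 = $158,900.21.

$158,900.21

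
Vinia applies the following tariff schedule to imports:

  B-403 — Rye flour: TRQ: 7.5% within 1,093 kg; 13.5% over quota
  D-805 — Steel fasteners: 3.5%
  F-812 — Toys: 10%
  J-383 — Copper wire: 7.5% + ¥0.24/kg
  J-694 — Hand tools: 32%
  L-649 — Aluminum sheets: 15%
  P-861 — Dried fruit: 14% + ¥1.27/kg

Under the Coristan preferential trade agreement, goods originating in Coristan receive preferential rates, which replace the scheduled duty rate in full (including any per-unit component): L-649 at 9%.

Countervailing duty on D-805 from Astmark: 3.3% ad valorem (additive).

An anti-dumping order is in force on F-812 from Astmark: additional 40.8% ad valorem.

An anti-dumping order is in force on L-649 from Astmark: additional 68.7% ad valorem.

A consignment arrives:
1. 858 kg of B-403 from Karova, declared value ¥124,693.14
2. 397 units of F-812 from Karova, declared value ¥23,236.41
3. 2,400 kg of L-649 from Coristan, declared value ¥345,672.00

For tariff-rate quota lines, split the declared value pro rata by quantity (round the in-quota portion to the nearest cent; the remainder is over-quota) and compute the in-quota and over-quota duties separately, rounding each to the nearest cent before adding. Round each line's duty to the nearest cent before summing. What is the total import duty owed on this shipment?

¥42,786.11

Line 1 (B-403, Karova, 858 kg, ¥124,693.14):
Code B-403 is under a tariff-rate quota (threshold 1,093 kg). Quantity 858 kg is within the quota, so the in-quota rate 7.5% applies to the full value.
Duty = ¥124,693.14 × 7.5% = ¥9,351.99.
Line 2 (F-812, Karova, 397 units, ¥23,236.41):
Base rate for F-812 is 10%.
The additional-duty order on F-812 targets Astmark, not Karova; it does not apply.
Duty = ¥23,236.41 × 10% = ¥2,323.64.
Line 3 (L-649, Coristan, 2,400 kg, ¥345,672.00):
Base rate for L-649 is 15%.
Origin Coristan qualifies under the Vinia–Coristan agreement and L-649 is covered: preferential rate 9% applies instead.
The additional-duty order on L-649 targets Astmark, not Coristan; it does not apply.
Duty = ¥345,672.00 × 9% = ¥31,110.48.
Total = ¥9,351.99 + ¥2,323.64 + ¥31,110.48 = ¥42,786.11.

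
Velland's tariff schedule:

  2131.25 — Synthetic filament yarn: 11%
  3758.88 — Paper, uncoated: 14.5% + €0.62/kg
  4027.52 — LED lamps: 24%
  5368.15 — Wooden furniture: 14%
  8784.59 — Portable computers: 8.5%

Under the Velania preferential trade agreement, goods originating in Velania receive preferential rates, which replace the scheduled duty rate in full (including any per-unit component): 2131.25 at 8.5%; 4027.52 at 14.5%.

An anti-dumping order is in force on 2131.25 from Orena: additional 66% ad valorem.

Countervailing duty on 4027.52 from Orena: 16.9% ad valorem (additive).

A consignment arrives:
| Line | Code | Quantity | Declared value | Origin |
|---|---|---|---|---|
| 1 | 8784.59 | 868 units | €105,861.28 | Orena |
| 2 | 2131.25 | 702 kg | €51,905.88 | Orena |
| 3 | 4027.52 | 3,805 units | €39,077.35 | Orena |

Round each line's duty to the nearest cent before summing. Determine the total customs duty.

Line 1 (8784.59, Orena, 868 units, €105,861.28):
Base rate for 8784.59 is 8.5%.
Duty = €105,861.28 × 8.5% = €8,998.21.
Line 2 (2131.25, Orena, 702 kg, €51,905.88):
Base rate for 2131.25 is 11%.
2131.25 has an FTA preferential rate, but origin Orena is not Velania; base rate stands.
Additional duty on 2131.25 from Orena: +66%. Applied ad valorem rate: 11% + 66% = 77%.
Duty = €51,905.88 × 77% = €39,967.53.
Line 3 (4027.52, Orena, 3,805 units, €39,077.35):
Base rate for 4027.52 is 24%.
4027.52 has an FTA preferential rate, but origin Orena is not Velania; base rate stands.
Additional duty on 4027.52 from Orena: +16.9%. Applied ad valorem rate: 24% + 16.9% = 40.9%.
Duty = €39,077.35 × 40.9% = €15,982.64.
Total = €8,998.21 + €39,967.53 + €15,982.64 = €64,948.38.

€64,948.38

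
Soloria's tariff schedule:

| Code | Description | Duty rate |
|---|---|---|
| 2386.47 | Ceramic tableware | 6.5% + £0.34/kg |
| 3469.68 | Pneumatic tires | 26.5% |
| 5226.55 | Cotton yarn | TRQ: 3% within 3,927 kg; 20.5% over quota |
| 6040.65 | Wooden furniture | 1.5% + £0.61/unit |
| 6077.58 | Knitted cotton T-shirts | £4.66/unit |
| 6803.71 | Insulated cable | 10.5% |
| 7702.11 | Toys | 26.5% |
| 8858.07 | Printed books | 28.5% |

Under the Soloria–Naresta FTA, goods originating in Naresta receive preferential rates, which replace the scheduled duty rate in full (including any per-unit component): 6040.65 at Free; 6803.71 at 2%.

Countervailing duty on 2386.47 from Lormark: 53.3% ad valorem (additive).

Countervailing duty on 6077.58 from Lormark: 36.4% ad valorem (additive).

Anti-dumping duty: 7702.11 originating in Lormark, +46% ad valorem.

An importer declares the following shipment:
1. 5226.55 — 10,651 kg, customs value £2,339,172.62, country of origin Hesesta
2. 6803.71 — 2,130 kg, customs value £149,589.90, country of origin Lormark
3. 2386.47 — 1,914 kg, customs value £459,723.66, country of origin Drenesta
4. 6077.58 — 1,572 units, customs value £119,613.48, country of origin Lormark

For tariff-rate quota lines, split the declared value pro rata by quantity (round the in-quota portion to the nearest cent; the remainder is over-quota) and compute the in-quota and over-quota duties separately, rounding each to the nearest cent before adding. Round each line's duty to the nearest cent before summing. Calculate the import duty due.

Line 1 (5226.55, Hesesta, 10,651 kg, £2,339,172.62):
Code 5226.55 is under a tariff-rate quota (threshold 3,927 kg). In-quota: 3,927 kg at 3%; over-quota: 6,724 kg at 20.5%.
Pro-rata value split: in-quota = £2,339,172.62 × 3,927/10,651 = £862,447.74; over-quota = £2,339,172.62 − £862,447.74 = £1,476,724.88.
In-quota duty = £862,447.74 × 3% = £25,873.43. Over-quota duty = £1,476,724.88 × 20.5% = £302,728.60.
Line duty = £25,873.43 + £302,728.60 = £328,602.03.
Line 2 (6803.71, Lormark, 2,130 kg, £149,589.90):
Base rate for 6803.71 is 10.5%.
6803.71 has an FTA preferential rate, but origin Lormark is not Naresta; base rate stands.
Duty = £149,589.90 × 10.5% = £15,706.94.
Line 3 (2386.47, Drenesta, 1,914 kg, £459,723.66):
Base rate for 2386.47 is 6.5% + £0.34/kg.
The additional-duty order on 2386.47 targets Lormark, not Drenesta; it does not apply.
Duty = £459,723.66 × 6.5% + 1,914 × £0.34 = £30,532.80.
Line 4 (6077.58, Lormark, 1,572 units, £119,613.48):
Base rate for 6077.58 is £4.66/unit.
Additional duty on 6077.58 from Lormark: +36.4% ad valorem. Applied ad valorem rate = 36.4%.
Duty = £119,613.48 × 36.4% + 1,572 × £4.66 = £50,864.83.
Total = £328,602.03 + £15,706.94 + £30,532.80 + £50,864.83 = £425,706.60.

£425,706.60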